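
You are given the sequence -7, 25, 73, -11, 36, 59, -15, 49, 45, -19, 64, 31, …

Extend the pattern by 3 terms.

Taking every 3rd term gives 3 separate tracks.
Track A: -7, -11, -15, -19 (subtracting 4 each time).
Track B: 25, 36, 49, 64 (the squares 5², 6², 7², …).
Track C: 73, 59, 45, 31 (arithmetic, step −14).
Term 13 comes from track A (its 5th entry): -23.
Term 14 comes from track B (its 5th entry): 81.
The 15th slot belongs to track C; its 5th term is 17.

-23, 81, 17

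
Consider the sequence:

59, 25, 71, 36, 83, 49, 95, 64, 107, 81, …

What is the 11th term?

Split by position mod 2 into 2 tracks.
Track A = 59, 71, 83, 95, 107: adding 12 each time.
Track B = 25, 36, 49, 64, 81: perfect squares starting at 5².
Term 11 comes from track A (its 6th entry): 119.

119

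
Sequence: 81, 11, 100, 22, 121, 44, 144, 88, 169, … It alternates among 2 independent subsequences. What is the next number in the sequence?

176

Odd-indexed and even-indexed terms follow separate rules.
Track A = 81, 100, 121, 144, 169: consecutive squares n² from n = 9.
Track B = 11, 22, 44, 88: multiplying by 2 each time.
Position 10 → track B, term 5 = 176.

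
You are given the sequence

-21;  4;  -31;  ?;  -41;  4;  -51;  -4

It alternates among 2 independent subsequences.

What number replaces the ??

The terms cycle through 2 interleaved subsequences.
Subsequence A: -21, -31, -41, -51 (linear: a_n = -11 − 10·n).
Subsequence B: 4, ?, 4, -4 (the oscillation 4·(−1)^(n+1)).
The gap is subsequence B's term 2; the rule gives -4.

-4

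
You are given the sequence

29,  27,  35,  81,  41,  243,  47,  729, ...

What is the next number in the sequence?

Positions 1, 3, 5, … form one subsequence and positions 2, 4, 6, … form another.
Stream A: 29, 35, 41, 47 — linear: a_n = 23 + 6·n.
Stream B: 27, 81, 243, 729 — successive powers of 3.
Term 9 comes from stream A (its 5th entry): 53.

53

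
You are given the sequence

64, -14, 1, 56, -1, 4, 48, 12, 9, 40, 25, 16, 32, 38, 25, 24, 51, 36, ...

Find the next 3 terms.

16, 64, 49

Split by position mod 3: positions 1, 4, 7, … form one track, and each other residue class forms its own.
Track A: 64, 56, 48, 40, 32, 24 — linear: a_n = 72 − 8·n.
Track B: -14, -1, 12, 25, 38, 51 — linear: a_n = -27 + 13·n.
Track C: 1, 4, 9, 16, 25, 36 — the squares 1², 2², 3², ….
Position 19 falls in track A as its term 7, giving 16.
Term 20 comes from track B (its 7th entry): 64.
The 21st slot belongs to track C; its 7th term is 49.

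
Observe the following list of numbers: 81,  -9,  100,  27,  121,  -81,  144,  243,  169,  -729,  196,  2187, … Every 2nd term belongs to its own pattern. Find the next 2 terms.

Taking every 2nd term gives 2 separate tracks.
Track A: 81, 100, 121, 144, 169, 196 (the squares 9², 10², 11², …).
Track B: -9, 27, -81, 243, -729, 2187 (multiplying by -3 each time).
Position 13 → track A, term 7 = 225.
Term 14 comes from track B (its 7th entry): -6561.

225, -6561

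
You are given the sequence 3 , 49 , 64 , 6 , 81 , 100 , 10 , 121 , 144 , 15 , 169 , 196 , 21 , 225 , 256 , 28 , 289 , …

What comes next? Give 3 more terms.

324, 36, 361

The slot pattern repeats as ABB (period 3), so there are 2 interleaved tracks.
Track A = 3, 6, 10, 15, 21, 28: triangular numbers starting at T_2.
Track B = 49, 64, 81, 100, 121, 144, 169, 196, 225, 256, 289: the squares 7², 8², 9², ….
Position 18 falls in track B as its term 12, giving 324.
The 19th slot belongs to track A; its 7th term is 36.
Term 20 comes from track B (its 13th entry): 361.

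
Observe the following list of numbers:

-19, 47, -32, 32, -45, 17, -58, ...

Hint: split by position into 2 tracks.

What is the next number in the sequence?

Taking every 2nd term gives 2 separate tracks.
Track A: -19, -32, -45, -58 (subtracting 13 each time).
Track B: 47, 32, 17 (linear: a_n = 62 − 15·n).
Position 8 falls in track B as its term 4, giving 2.

2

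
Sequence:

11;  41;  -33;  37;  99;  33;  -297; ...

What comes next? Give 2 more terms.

29, 891

Odd-indexed and even-indexed terms follow separate rules.
Track A = 11, -33, 99, -297: geometric, ×-3 each step.
Track B = 41, 37, 33: subtracting 4 each time.
Term 8 comes from track B (its 4th entry): 29.
Position 9 → track A, term 5 = 891.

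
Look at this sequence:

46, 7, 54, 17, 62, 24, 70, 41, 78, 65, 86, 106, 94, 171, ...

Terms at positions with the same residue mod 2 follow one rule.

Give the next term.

Positions 1, 3, 5, … form one subsequence and positions 2, 4, 6, … form another.
Track A: 46, 54, 62, 70, 78, 86, 94. Adding 8 each time.
Track B: 7, 17, 24, 41, 65, 106, 171. Each term equals the sum of the previous two.
Position 15 → track A, term 8 = 102.

102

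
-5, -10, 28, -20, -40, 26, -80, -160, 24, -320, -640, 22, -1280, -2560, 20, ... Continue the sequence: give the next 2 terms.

-5120, -10240

The slot pattern repeats as AAB (period 3), so there are 2 interleaved tracks.
Subsequence A: -5, -10, -20, -40, -80, -160, -320, -640, -1280, -2560 — geometric with ratio 2.
Subsequence B: 28, 26, 24, 22, 20 — arithmetic, step −2.
Term 16 comes from subsequence A (its 11th entry): -5120.
Position 17 falls in subsequence A as its term 12, giving -10240.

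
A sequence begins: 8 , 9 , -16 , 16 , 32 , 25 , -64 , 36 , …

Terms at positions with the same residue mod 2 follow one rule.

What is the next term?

128

Split by position mod 2 into 2 tracks.
Subsequence A: 8, -16, 32, -64 (geometric with ratio -2).
Subsequence B: 9, 16, 25, 36 (consecutive squares n² from n = 3).
Position 9 → subsequence A, term 5 = 128.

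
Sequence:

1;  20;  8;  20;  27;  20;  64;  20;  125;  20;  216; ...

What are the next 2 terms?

20, 343

Split by position mod 2 into 2 tracks.
Track A is 1, 8, 27, 64, 125, 216, which is the cubes 1³, 2³, 3³, ….
Track B is 20, 20, 20, 20, 20, which is constant 20.
The 12th slot belongs to track B; its 6th term is 20.
The 13th slot belongs to track A; its 7th term is 343.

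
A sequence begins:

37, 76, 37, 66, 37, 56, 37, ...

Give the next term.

Positions 1, 3, 5, … form one subsequence and positions 2, 4, 6, … form another.
Subsequence A: 37, 37, 37, 37. The constant sequence 37.
Subsequence B: 76, 66, 56. Subtracting 10 each time.
Position 8 falls in subsequence B as its term 4, giving 46.

46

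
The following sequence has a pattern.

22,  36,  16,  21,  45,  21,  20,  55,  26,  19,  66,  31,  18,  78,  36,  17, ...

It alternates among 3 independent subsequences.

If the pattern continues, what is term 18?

The terms cycle through 3 interleaved subsequences.
Track A: 22, 21, 20, 19, 18, 17 — arithmetic with common difference −1.
Track B: 36, 45, 55, 66, 78 — triangular numbers n(n+1)/2 for n = 8, 9, ….
Track C: 16, 21, 26, 31, 36 — adding 5 each time.
Term 18 comes from track C (its 6th entry): 41.

41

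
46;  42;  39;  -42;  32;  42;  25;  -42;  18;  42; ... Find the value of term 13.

4

Positions 1, 3, 5, … form one subsequence and positions 2, 4, 6, … form another.
Track A: 46, 39, 32, 25, 18 — subtracting 7 each time.
Track B: 42, -42, 42, -42, 42 — the oscillation 42·(−1)^(n+1).
Term 13 comes from track A (its 7th entry): 4.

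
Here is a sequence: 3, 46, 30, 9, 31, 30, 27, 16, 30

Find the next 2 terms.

Taking every 3rd term gives 3 separate tracks.
Track A: 3, 9, 27. Geometric, ×3 each step.
Track B: 46, 31, 16. Arithmetic, step −15.
Track C: 30, 30, 30. Always 30.
The 10th slot belongs to track A; its 4th term is 81.
Position 11 → track B, term 4 = 1.

81, 1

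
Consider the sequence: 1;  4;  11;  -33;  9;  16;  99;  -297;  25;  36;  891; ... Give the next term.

-2673

Reading positions in blocks of 4 reveals the pattern AABB — 2 tracks woven together.
Subsequence A is 1, 4, 9, 16, 25, 36, which is the squares 1², 2², 3², ….
Subsequence B is 11, -33, 99, -297, 891, which is geometric with ratio -3.
The 12th slot belongs to subsequence B; its 6th term is -2673.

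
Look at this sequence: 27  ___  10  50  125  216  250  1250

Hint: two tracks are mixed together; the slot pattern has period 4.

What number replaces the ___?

64

Positions follow the repeating pattern AABB; grouping by letter gives 2 tracks.
Track A: 27, ?, 125, 216 — perfect cubes starting at 3³.
Track B: 10, 50, 250, 1250 — geometric with ratio 5.
Filling track A at index 2 by its rule yields 64.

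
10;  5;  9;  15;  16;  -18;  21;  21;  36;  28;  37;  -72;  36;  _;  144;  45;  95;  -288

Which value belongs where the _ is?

58

Read the sequence 3 terms at a time; column i is its own pattern.
Stream A: 10, 15, 21, 28, 36, 45 — the triangular numbers T_4, T_5, ….
Stream B: 5, 16, 21, 37, ?, 95 — Fibonacci-style (each term is the sum of the two before it).
Stream C: 9, -18, 36, -72, 144, -288 — a geometric progression (common ratio -2).
So the missing entry in stream B is 58.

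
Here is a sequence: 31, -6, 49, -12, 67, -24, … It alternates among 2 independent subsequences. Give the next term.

85

Taking every 2nd term gives 2 separate tracks.
Subsequence A: 31, 49, 67 — adding 18 each time.
Subsequence B: -6, -12, -24 — geometric with ratio 2.
The 7th slot belongs to subsequence A; its 4th term is 85.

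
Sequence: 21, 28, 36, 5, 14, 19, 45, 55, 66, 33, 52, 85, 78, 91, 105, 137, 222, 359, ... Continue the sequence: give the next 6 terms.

120, 136, 153, 581, 940, 1521

Positions follow the repeating pattern AAABBB; grouping by letter gives 2 tracks.
Track A: 21, 28, 36, 45, 55, 66, 78, 91, 105. Triangular numbers n(n+1)/2 for n = 6, 7, ….
Track B: 5, 14, 19, 33, 52, 85, 137, 222, 359. A Fibonacci-like recurrence a_n = a_{n-1} + a_{n-2}.
Term 19 comes from track A (its 10th entry): 120.
Position 20 falls in track A as its term 11, giving 136.
Term 21 comes from track A (its 12th entry): 153.
The 22nd slot belongs to track B; its 10th term is 581.
Position 23 → track B, term 11 = 940.
Term 24 comes from track B (its 12th entry): 1521.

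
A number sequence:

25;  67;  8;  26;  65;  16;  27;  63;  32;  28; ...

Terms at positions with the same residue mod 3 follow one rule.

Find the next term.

61

Read the sequence 3 terms at a time; column i is its own pattern.
Stream A is 25, 26, 27, 28, which is adding 1 each time.
Stream B is 67, 65, 63, which is linear: a_n = 69 − 2·n.
Stream C is 8, 16, 32, which is successive powers of 2.
The 11th slot belongs to stream B; its 4th term is 61.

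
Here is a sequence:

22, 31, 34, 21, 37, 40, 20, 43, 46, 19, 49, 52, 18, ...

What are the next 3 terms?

Positions follow the repeating pattern ABB; grouping by letter gives 2 tracks.
Track A: 22, 21, 20, 19, 18. Arithmetic with common difference −1.
Track B: 31, 34, 37, 40, 43, 46, 49, 52. Linear: a_n = 28 + 3·n.
The 14th slot belongs to track B; its 9th term is 55.
Position 15 falls in track B as its term 10, giving 58.
Position 16 falls in track A as its term 6, giving 17.

55, 58, 17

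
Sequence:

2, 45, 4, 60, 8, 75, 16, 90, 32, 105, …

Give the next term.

64

Odd-indexed and even-indexed terms follow separate rules.
Track A: 2, 4, 8, 16, 32 (powers 2^1, 2^2, 2^3, …).
Track B: 45, 60, 75, 90, 105 (linear: a_n = 30 + 15·n).
Position 11 → track A, term 6 = 64.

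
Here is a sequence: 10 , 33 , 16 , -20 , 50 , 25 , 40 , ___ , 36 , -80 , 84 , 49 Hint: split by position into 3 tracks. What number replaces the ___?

Split by position mod 3: positions 1, 4, 7, … form one track, and each other residue class forms its own.
Stream A: 10, -20, 40, -80. Multiplying by -2 each time.
Stream B: 33, 50, ?, 84. Adding 17 each time.
Stream C: 16, 25, 36, 49. The squares 4², 5², 6², ….
The gap is stream B's term 3; the rule gives 67.

67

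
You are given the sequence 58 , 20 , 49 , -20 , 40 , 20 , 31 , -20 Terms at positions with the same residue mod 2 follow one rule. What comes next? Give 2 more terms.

22, 20

The terms cycle through 2 interleaved subsequences.
Subsequence A: 58, 49, 40, 31. Linear: a_n = 67 − 9·n.
Subsequence B: 20, -20, 20, -20. Alternating ±20.
Position 9 → subsequence A, term 5 = 22.
Position 10 falls in subsequence B as its term 5, giving 20.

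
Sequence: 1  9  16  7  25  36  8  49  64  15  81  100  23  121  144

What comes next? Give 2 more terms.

The slot pattern repeats as ABB (period 3), so there are 2 interleaved tracks.
Stream A: 1, 7, 8, 15, 23. Fibonacci-style (each term is the sum of the two before it).
Stream B: 9, 16, 25, 36, 49, 64, 81, 100, 121, 144. The squares 3², 4², 5², ….
The 16th slot belongs to stream A; its 6th term is 38.
Position 17 falls in stream B as its term 11, giving 169.

38, 169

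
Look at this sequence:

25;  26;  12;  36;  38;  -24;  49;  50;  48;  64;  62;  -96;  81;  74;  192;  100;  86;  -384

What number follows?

Split by position mod 3: positions 1, 4, 7, … form one track, and each other residue class forms its own.
Subsequence A: 25, 36, 49, 64, 81, 100 — the squares 5², 6², 7², ….
Subsequence B: 26, 38, 50, 62, 74, 86 — linear: a_n = 14 + 12·n.
Subsequence C: 12, -24, 48, -96, 192, -384 — a geometric progression (common ratio -2).
The 19th slot belongs to subsequence A; its 7th term is 121.

121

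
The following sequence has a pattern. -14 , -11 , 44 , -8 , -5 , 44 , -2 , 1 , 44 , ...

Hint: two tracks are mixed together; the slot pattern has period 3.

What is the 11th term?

7

The slot pattern repeats as AAB (period 3), so there are 2 interleaved tracks.
Track A = -14, -11, -8, -5, -2, 1: arithmetic, step +3.
Track B = 44, 44, 44: constant 44.
The 11th slot belongs to track A; its 8th term is 7.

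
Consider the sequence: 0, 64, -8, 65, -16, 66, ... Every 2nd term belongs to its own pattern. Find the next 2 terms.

-24, 67

Split by position mod 2 into 2 tracks.
Stream A: 0, -8, -16 — subtracting 8 each time.
Stream B: 64, 65, 66 — adding 1 each time.
The 7th slot belongs to stream A; its 4th term is -24.
The 8th slot belongs to stream B; its 4th term is 67.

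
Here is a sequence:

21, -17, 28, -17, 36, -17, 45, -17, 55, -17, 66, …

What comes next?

-17

The terms cycle through 2 interleaved subsequences.
Track A: 21, 28, 36, 45, 55, 66 — triangular numbers starting at T_6.
Track B: -17, -17, -17, -17, -17 — always -17.
Position 12 falls in track B as its term 6, giving -17.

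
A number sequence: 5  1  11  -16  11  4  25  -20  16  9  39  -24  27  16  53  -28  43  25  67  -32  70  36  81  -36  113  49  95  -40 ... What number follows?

The terms cycle through 4 interleaved subsequences.
Stream A: 5, 11, 16, 27, 43, 70, 113 — Fibonacci-style (each term is the sum of the two before it).
Stream B: 1, 4, 9, 16, 25, 36, 49 — perfect squares starting at 1².
Stream C: 11, 25, 39, 53, 67, 81, 95 — arithmetic, step +14.
Stream D: -16, -20, -24, -28, -32, -36, -40 — arithmetic, step −4.
Position 29 → stream A, term 8 = 183.

183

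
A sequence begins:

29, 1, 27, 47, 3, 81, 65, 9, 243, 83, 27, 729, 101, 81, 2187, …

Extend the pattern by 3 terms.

119, 243, 6561

Split by position mod 3: positions 1, 4, 7, … form one track, and each other residue class forms its own.
Track A = 29, 47, 65, 83, 101: arithmetic with common difference +18.
Track B = 1, 3, 9, 27, 81: multiplying by 3 each time.
Track C = 27, 81, 243, 729, 2187: powers of 3.
Position 16 falls in track A as its term 6, giving 119.
Position 17 → track B, term 6 = 243.
Position 18 falls in track C as its term 6, giving 6561.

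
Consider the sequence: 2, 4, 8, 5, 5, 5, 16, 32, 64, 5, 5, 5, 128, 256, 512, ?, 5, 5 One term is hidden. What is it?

The slot pattern repeats as AAABBB (period 6), so there are 2 interleaved tracks.
Track A: 2, 4, 8, 16, 32, 64, 128, 256, 512. Successive powers of 2.
Track B: 5, 5, 5, 5, 5, 5, ?, 5, 5. The constant sequence 5.
Filling track B at index 7 by its rule yields 5.

5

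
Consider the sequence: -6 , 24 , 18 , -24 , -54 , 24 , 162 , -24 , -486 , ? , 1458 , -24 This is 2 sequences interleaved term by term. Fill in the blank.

24

Odd-indexed and even-indexed terms follow separate rules.
Subsequence A = -6, 18, -54, 162, -486, 1458: geometric, ×-3 each step.
Subsequence B = 24, -24, 24, -24, ?, -24: the oscillation 24·(−1)^(n+1).
So the missing entry in subsequence B is 24.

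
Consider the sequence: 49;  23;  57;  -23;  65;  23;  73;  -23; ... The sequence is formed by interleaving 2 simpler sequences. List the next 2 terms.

Odd-indexed and even-indexed terms follow separate rules.
Stream A is 49, 57, 65, 73, which is arithmetic, step +8.
Stream B is 23, -23, 23, -23, which is the oscillation 23·(−1)^(n+1).
Position 9 falls in stream A as its term 5, giving 81.
Position 10 falls in stream B as its term 5, giving 23.

81, 23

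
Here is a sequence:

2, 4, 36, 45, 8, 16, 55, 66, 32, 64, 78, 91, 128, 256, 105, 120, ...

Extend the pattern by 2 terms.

Reading positions in blocks of 4 reveals the pattern AABB — 2 tracks woven together.
Subsequence A = 2, 4, 8, 16, 32, 64, 128, 256: powers of 2.
Subsequence B = 36, 45, 55, 66, 78, 91, 105, 120: triangular numbers starting at T_8.
The 17th slot belongs to subsequence A; its 9th term is 512.
Position 18 falls in subsequence A as its term 10, giving 1024.

512, 1024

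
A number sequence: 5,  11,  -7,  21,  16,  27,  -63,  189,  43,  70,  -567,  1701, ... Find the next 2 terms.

113, 183

Reading positions in blocks of 4 reveals the pattern AABB — 2 tracks woven together.
Stream A: 5, 11, 16, 27, 43, 70. Each term equals the sum of the previous two.
Stream B: -7, 21, -63, 189, -567, 1701. Geometric with ratio -3.
Position 13 falls in stream A as its term 7, giving 113.
The 14th slot belongs to stream A; its 8th term is 183.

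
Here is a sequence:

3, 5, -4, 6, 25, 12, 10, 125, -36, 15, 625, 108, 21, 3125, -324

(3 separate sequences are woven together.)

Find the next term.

28

Split by position mod 3 into 3 tracks.
Stream A = 3, 6, 10, 15, 21: triangular numbers n(n+1)/2 for n = 2, 3, ….
Stream B = 5, 25, 125, 625, 3125: powers 5^1, 5^2, 5^3, ….
Stream C = -4, 12, -36, 108, -324: a geometric progression (common ratio -3).
The 16th slot belongs to stream A; its 6th term is 28.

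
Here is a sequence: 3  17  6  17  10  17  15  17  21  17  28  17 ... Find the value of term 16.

Split by position mod 2 into 2 tracks.
Subsequence A: 3, 6, 10, 15, 21, 28. Triangular numbers starting at T_2.
Subsequence B: 17, 17, 17, 17, 17, 17. Constant 17.
Position 16 falls in subsequence B as its term 8, giving 17.

17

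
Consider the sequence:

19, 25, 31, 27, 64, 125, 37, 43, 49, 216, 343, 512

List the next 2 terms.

The slot pattern repeats as AAABBB (period 6), so there are 2 interleaved tracks.
Track A: 19, 25, 31, 37, 43, 49 — adding 6 each time.
Track B: 27, 64, 125, 216, 343, 512 — perfect cubes starting at 3³.
The 13th slot belongs to track A; its 7th term is 55.
The 14th slot belongs to track A; its 8th term is 61.

55, 61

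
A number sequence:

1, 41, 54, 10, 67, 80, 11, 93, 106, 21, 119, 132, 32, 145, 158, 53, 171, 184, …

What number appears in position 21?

210

The slot pattern repeats as ABB (period 3), so there are 2 interleaved tracks.
Subsequence A is 1, 10, 11, 21, 32, 53, which is a Fibonacci-like recurrence a_n = a_{n-1} + a_{n-2}.
Subsequence B is 41, 54, 67, 80, 93, 106, 119, 132, 145, 158, 171, 184, which is linear: a_n = 28 + 13·n.
Term 21 comes from subsequence B (its 14th entry): 210.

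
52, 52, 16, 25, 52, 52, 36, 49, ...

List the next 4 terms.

52, 52, 64, 81

The slot pattern repeats as AABB (period 4), so there are 2 interleaved tracks.
Track A: 52, 52, 52, 52 (constant 52).
Track B: 16, 25, 36, 49 (perfect squares starting at 4²).
Position 9 falls in track A as its term 5, giving 52.
Position 10 → track A, term 6 = 52.
Position 11 → track B, term 5 = 64.
The 12th slot belongs to track B; its 6th term is 81.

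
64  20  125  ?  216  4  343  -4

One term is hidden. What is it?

Odd-indexed and even-indexed terms follow separate rules.
Stream A: 64, 125, 216, 343 — perfect cubes starting at 4³.
Stream B: 20, ?, 4, -4 — arithmetic, step −8.
Stream B's pattern makes the blank 12.

12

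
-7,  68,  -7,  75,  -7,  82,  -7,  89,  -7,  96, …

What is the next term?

Odd-indexed and even-indexed terms follow separate rules.
Track A is -7, -7, -7, -7, -7, which is always -7.
Track B is 68, 75, 82, 89, 96, which is linear: a_n = 61 + 7·n.
Term 11 comes from track A (its 6th entry): -7.

-7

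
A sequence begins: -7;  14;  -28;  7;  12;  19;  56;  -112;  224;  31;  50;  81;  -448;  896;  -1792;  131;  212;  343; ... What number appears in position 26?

57344

Reading positions in blocks of 6 reveals the pattern AAABBB — 2 tracks woven together.
Stream A: -7, 14, -28, 56, -112, 224, -448, 896, -1792 — geometric, ×-2 each step.
Stream B: 7, 12, 19, 31, 50, 81, 131, 212, 343 — Fibonacci-style (each term is the sum of the two before it).
The 26th slot belongs to stream A; its 14th term is 57344.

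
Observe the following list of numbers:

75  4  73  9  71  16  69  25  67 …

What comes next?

36

Split by position mod 2 into 2 tracks.
Track A: 75, 73, 71, 69, 67 — arithmetic with common difference −2.
Track B: 4, 9, 16, 25 — consecutive squares n² from n = 2.
Term 10 comes from track B (its 5th entry): 36.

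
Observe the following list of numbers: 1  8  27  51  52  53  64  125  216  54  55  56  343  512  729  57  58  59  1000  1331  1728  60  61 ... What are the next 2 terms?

The slot pattern repeats as AAABBB (period 6), so there are 2 interleaved tracks.
Subsequence A: 1, 8, 27, 64, 125, 216, 343, 512, 729, 1000, 1331, 1728 (the cubes 1³, 2³, 3³, …).
Subsequence B: 51, 52, 53, 54, 55, 56, 57, 58, 59, 60, 61 (linear: a_n = 50 + n).
Position 24 falls in subsequence B as its term 12, giving 62.
Position 25 falls in subsequence A as its term 13, giving 2197.

62, 2197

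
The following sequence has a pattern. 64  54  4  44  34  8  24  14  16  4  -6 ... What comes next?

32

The slot pattern repeats as AAB (period 3), so there are 2 interleaved tracks.
Track A = 64, 54, 44, 34, 24, 14, 4, -6: linear: a_n = 74 − 10·n.
Track B = 4, 8, 16: geometric, ×2 each step.
Position 12 falls in track B as its term 4, giving 32.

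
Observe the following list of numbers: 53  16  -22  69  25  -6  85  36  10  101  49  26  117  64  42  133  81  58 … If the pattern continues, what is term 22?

165

Read the sequence 3 terms at a time; column i is its own pattern.
Track A is 53, 69, 85, 101, 117, 133, which is linear: a_n = 37 + 16·n.
Track B is 16, 25, 36, 49, 64, 81, which is the squares 4², 5², 6², ….
Track C is -22, -6, 10, 26, 42, 58, which is arithmetic, step +16.
Position 22 falls in track A as its term 8, giving 165.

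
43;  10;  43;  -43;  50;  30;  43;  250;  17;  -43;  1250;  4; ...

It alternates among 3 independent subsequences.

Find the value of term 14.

6250

The terms cycle through 3 interleaved subsequences.
Stream A = 43, -43, 43, -43: oscillating between 43 and -43.
Stream B = 10, 50, 250, 1250: multiplying by 5 each time.
Stream C = 43, 30, 17, 4: arithmetic with common difference −13.
Term 14 comes from stream B (its 5th entry): 6250.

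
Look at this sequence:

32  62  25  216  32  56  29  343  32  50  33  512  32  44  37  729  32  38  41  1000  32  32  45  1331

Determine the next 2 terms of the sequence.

32, 26

Split by position mod 4: positions 1, 5, 9, … form one track, and each other residue class forms its own.
Track A = 32, 32, 32, 32, 32, 32: the constant sequence 32.
Track B = 62, 56, 50, 44, 38, 32: arithmetic with common difference −6.
Track C = 25, 29, 33, 37, 41, 45: arithmetic with common difference +4.
Track D = 216, 343, 512, 729, 1000, 1331: consecutive cubes n³ from n = 6.
Position 25 → track A, term 7 = 32.
Position 26 → track B, term 7 = 26.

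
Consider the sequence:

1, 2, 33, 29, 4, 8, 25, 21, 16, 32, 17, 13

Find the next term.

The slot pattern repeats as AABB (period 4), so there are 2 interleaved tracks.
Subsequence A is 1, 2, 4, 8, 16, 32, which is geometric with ratio 2.
Subsequence B is 33, 29, 25, 21, 17, 13, which is linear: a_n = 37 − 4·n.
Position 13 falls in subsequence A as its term 7, giving 64.

64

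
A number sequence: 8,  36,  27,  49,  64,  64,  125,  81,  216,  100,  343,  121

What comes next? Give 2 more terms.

Odd-indexed and even-indexed terms follow separate rules.
Track A: 8, 27, 64, 125, 216, 343. Consecutive cubes n³ from n = 2.
Track B: 36, 49, 64, 81, 100, 121. Perfect squares starting at 6².
Position 13 → track A, term 7 = 512.
Position 14 falls in track B as its term 7, giving 144.

512, 144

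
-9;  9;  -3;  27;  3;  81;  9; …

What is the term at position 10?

Positions 1, 3, 5, … form one subsequence and positions 2, 4, 6, … form another.
Subsequence A: -9, -3, 3, 9 (linear: a_n = -15 + 6·n).
Subsequence B: 9, 27, 81 (successive powers of 3).
Term 10 comes from subsequence B (its 5th entry): 729.

729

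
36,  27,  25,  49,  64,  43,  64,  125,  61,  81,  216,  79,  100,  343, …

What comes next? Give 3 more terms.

97, 121, 512

Split by position mod 3: positions 1, 4, 7, … form one track, and each other residue class forms its own.
Subsequence A: 36, 49, 64, 81, 100 (the squares 6², 7², 8², …).
Subsequence B: 27, 64, 125, 216, 343 (perfect cubes starting at 3³).
Subsequence C: 25, 43, 61, 79 (adding 18 each time).
Position 15 → subsequence C, term 5 = 97.
Position 16 falls in subsequence A as its term 6, giving 121.
Term 17 comes from subsequence B (its 6th entry): 512.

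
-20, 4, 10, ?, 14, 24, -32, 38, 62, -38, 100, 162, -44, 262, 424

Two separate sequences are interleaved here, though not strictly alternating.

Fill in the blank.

Reading positions in blocks of 3 reveals the pattern ABB — 2 tracks woven together.
Stream A is -20, ?, -32, -38, -44, which is linear: a_n = -14 − 6·n.
Stream B is 4, 10, 14, 24, 38, 62, 100, 162, 262, 424, which is each term equals the sum of the previous two.
Filling stream A at index 2 by its rule yields -26.

-26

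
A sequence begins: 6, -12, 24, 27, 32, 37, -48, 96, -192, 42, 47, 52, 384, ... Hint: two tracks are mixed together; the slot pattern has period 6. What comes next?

Positions follow the repeating pattern AAABBB; grouping by letter gives 2 tracks.
Track A: 6, -12, 24, -48, 96, -192, 384. Geometric with ratio -2.
Track B: 27, 32, 37, 42, 47, 52. Arithmetic, step +5.
Position 14 → track A, term 8 = -768.

-768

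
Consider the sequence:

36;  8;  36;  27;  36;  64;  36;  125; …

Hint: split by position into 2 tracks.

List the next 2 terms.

36, 216

Taking every 2nd term gives 2 separate tracks.
Stream A is 36, 36, 36, 36, which is the constant sequence 36.
Stream B is 8, 27, 64, 125, which is the cubes 2³, 3³, 4³, ….
The 9th slot belongs to stream A; its 5th term is 36.
The 10th slot belongs to stream B; its 5th term is 216.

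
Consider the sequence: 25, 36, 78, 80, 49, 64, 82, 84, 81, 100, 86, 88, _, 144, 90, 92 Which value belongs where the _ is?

The slot pattern repeats as AABB (period 4), so there are 2 interleaved tracks.
Track A: 25, 36, 49, 64, 81, 100, ?, 144 (the squares 5², 6², 7², …).
Track B: 78, 80, 82, 84, 86, 88, 90, 92 (linear: a_n = 76 + 2·n).
Track A's pattern makes the blank 121.

121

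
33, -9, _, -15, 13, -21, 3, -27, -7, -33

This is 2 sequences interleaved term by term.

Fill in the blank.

Odd-indexed and even-indexed terms follow separate rules.
Track A = 33, ?, 13, 3, -7: subtracting 10 each time.
Track B = -9, -15, -21, -27, -33: linear: a_n = -3 − 6·n.
So the missing entry in track A is 23.

23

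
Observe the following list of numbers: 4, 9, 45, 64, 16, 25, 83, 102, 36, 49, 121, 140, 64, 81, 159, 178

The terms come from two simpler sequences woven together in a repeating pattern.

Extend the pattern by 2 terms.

100, 121

Positions follow the repeating pattern AABB; grouping by letter gives 2 tracks.
Stream A is 4, 9, 16, 25, 36, 49, 64, 81, which is perfect squares starting at 2².
Stream B is 45, 64, 83, 102, 121, 140, 159, 178, which is adding 19 each time.
Term 17 comes from stream A (its 9th entry): 100.
Position 18 falls in stream A as its term 10, giving 121.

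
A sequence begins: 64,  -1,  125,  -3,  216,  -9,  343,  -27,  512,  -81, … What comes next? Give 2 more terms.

729, -243

Odd-indexed and even-indexed terms follow separate rules.
Track A: 64, 125, 216, 343, 512. Perfect cubes starting at 4³.
Track B: -1, -3, -9, -27, -81. Multiplying by 3 each time.
Position 11 → track A, term 6 = 729.
Term 12 comes from track B (its 6th entry): -243.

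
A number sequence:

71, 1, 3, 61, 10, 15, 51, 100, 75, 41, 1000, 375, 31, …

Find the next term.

Split by position mod 3: positions 1, 4, 7, … form one track, and each other residue class forms its own.
Stream A: 71, 61, 51, 41, 31 (subtracting 10 each time).
Stream B: 1, 10, 100, 1000 (powers 10^0, 10^1, 10^2, …).
Stream C: 3, 15, 75, 375 (geometric, ×5 each step).
Position 14 → stream B, term 5 = 10000.

10000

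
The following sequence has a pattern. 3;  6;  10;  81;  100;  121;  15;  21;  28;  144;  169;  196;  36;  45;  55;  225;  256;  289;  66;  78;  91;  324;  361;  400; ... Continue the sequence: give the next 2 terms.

The slot pattern repeats as AAABBB (period 6), so there are 2 interleaved tracks.
Track A = 3, 6, 10, 15, 21, 28, 36, 45, 55, 66, 78, 91: triangular numbers n(n+1)/2 for n = 2, 3, ….
Track B = 81, 100, 121, 144, 169, 196, 225, 256, 289, 324, 361, 400: consecutive squares n² from n = 9.
The 25th slot belongs to track A; its 13th term is 105.
Position 26 falls in track A as its term 14, giving 120.

105, 120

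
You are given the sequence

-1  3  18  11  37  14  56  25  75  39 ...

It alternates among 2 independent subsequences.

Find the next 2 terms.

Odd-indexed and even-indexed terms follow separate rules.
Track A: -1, 18, 37, 56, 75. Arithmetic, step +19.
Track B: 3, 11, 14, 25, 39. A Fibonacci-like recurrence a_n = a_{n-1} + a_{n-2}.
Position 11 → track A, term 6 = 94.
Position 12 falls in track B as its term 6, giving 64.

94, 64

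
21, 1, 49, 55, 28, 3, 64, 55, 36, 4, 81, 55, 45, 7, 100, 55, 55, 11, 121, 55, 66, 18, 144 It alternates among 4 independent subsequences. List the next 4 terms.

Split by position mod 4 into 4 tracks.
Subsequence A: 21, 28, 36, 45, 55, 66 — triangular numbers n(n+1)/2 for n = 6, 7, ….
Subsequence B: 1, 3, 4, 7, 11, 18 — a Fibonacci-like recurrence a_n = a_{n-1} + a_{n-2}.
Subsequence C: 49, 64, 81, 100, 121, 144 — perfect squares starting at 7².
Subsequence D: 55, 55, 55, 55, 55 — constant 55.
Term 24 comes from subsequence D (its 6th entry): 55.
Position 25 falls in subsequence A as its term 7, giving 78.
Term 26 comes from subsequence B (its 7th entry): 29.
Position 27 falls in subsequence C as its term 7, giving 169.

55, 78, 29, 169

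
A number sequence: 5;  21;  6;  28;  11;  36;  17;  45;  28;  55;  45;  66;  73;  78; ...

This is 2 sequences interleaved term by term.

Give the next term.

118

Positions 1, 3, 5, … form one subsequence and positions 2, 4, 6, … form another.
Track A is 5, 6, 11, 17, 28, 45, 73, which is a Fibonacci-like recurrence a_n = a_{n-1} + a_{n-2}.
Track B is 21, 28, 36, 45, 55, 66, 78, which is triangular numbers n(n+1)/2 for n = 6, 7, ….
Position 15 falls in track A as its term 8, giving 118.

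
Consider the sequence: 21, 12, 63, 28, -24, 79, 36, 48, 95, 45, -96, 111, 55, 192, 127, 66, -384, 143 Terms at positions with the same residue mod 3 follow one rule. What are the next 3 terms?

The terms cycle through 3 interleaved subsequences.
Subsequence A: 21, 28, 36, 45, 55, 66 (the triangular numbers T_6, T_7, …).
Subsequence B: 12, -24, 48, -96, 192, -384 (geometric with ratio -2).
Subsequence C: 63, 79, 95, 111, 127, 143 (arithmetic, step +16).
Position 19 → subsequence A, term 7 = 78.
Term 20 comes from subsequence B (its 7th entry): 768.
Position 21 → subsequence C, term 7 = 159.

78, 768, 159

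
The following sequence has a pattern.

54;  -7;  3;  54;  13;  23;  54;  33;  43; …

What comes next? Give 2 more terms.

54, 53

The slot pattern repeats as ABB (period 3), so there are 2 interleaved tracks.
Track A is 54, 54, 54, which is the constant sequence 54.
Track B is -7, 3, 13, 23, 33, 43, which is adding 10 each time.
Position 10 falls in track A as its term 4, giving 54.
The 11th slot belongs to track B; its 7th term is 53.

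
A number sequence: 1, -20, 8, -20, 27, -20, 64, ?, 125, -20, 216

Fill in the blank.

-20

Split by position mod 2 into 2 tracks.
Track A is 1, 8, 27, 64, 125, 216, which is the cubes 1³, 2³, 3³, ….
Track B is -20, -20, -20, ?, -20, which is the constant sequence -20.
Filling track B at index 4 by its rule yields -20.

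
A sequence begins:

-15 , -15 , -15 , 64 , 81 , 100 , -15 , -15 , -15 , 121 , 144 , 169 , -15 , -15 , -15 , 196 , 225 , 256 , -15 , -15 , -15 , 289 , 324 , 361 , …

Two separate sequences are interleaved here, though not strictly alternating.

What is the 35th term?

576

The slot pattern repeats as AAABBB (period 6), so there are 2 interleaved tracks.
Track A: -15, -15, -15, -15, -15, -15, -15, -15, -15, -15, -15, -15 (always -15).
Track B: 64, 81, 100, 121, 144, 169, 196, 225, 256, 289, 324, 361 (perfect squares starting at 8²).
The 35th slot belongs to track B; its 17th term is 576.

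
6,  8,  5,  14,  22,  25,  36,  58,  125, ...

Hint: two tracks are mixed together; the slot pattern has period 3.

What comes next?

94

Reading positions in blocks of 3 reveals the pattern AAB — 2 tracks woven together.
Stream A: 6, 8, 14, 22, 36, 58. Each term equals the sum of the previous two.
Stream B: 5, 25, 125. Powers of 5.
The 10th slot belongs to stream A; its 7th term is 94.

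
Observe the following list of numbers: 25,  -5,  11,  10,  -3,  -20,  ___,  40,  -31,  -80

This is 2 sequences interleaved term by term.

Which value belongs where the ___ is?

Odd-indexed and even-indexed terms follow separate rules.
Stream A: 25, 11, -3, ?, -31 (arithmetic, step −14).
Stream B: -5, 10, -20, 40, -80 (geometric, ×-2 each step).
The gap is stream A's term 4; the rule gives -17.

-17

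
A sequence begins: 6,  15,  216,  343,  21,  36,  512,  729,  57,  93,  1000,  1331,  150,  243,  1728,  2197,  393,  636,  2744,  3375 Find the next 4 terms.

Positions follow the repeating pattern AABB; grouping by letter gives 2 tracks.
Stream A: 6, 15, 21, 36, 57, 93, 150, 243, 393, 636 (a Fibonacci-like recurrence a_n = a_{n-1} + a_{n-2}).
Stream B: 216, 343, 512, 729, 1000, 1331, 1728, 2197, 2744, 3375 (the cubes 6³, 7³, 8³, …).
The 21st slot belongs to stream A; its 11th term is 1029.
Term 22 comes from stream A (its 12th entry): 1665.
Position 23 falls in stream B as its term 11, giving 4096.
Position 24 falls in stream B as its term 12, giving 4913.

1029, 1665, 4096, 4913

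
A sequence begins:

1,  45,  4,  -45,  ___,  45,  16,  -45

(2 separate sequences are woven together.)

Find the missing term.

9

Odd-indexed and even-indexed terms follow separate rules.
Track A is 1, 4, ?, 16, which is consecutive squares n² from n = 1.
Track B is 45, -45, 45, -45, which is the oscillation 45·(−1)^(n+1).
Filling track A at index 3 by its rule yields 9.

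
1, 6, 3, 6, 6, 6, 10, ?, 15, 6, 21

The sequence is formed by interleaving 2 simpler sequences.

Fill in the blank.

6

Odd-indexed and even-indexed terms follow separate rules.
Track A is 1, 3, 6, 10, 15, 21, which is the triangular numbers T_1, T_2, ….
Track B is 6, 6, 6, ?, 6, which is always 6.
Filling track B at index 4 by its rule yields 6.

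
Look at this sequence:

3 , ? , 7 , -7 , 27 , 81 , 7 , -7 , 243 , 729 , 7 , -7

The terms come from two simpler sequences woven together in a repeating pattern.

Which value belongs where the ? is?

Positions follow the repeating pattern AABB; grouping by letter gives 2 tracks.
Track A: 3, ?, 27, 81, 243, 729 (successive powers of 3).
Track B: 7, -7, 7, -7, 7, -7 (oscillating between 7 and -7).
Track A's pattern makes the blank 9.

9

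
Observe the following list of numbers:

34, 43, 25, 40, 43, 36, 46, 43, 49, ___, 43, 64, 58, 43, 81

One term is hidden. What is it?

Split by position mod 3: positions 1, 4, 7, … form one track, and each other residue class forms its own.
Track A: 34, 40, 46, ?, 58 (linear: a_n = 28 + 6·n).
Track B: 43, 43, 43, 43, 43 (the constant sequence 43).
Track C: 25, 36, 49, 64, 81 (consecutive squares n² from n = 5).
The gap is track A's term 4; the rule gives 52.

52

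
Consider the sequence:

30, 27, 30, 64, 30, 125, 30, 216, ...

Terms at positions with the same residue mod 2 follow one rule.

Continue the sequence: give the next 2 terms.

30, 343

Positions 1, 3, 5, … form one subsequence and positions 2, 4, 6, … form another.
Subsequence A = 30, 30, 30, 30: always 30.
Subsequence B = 27, 64, 125, 216: consecutive cubes n³ from n = 3.
The 9th slot belongs to subsequence A; its 5th term is 30.
The 10th slot belongs to subsequence B; its 5th term is 343.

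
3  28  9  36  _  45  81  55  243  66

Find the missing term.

Split by position mod 2 into 2 tracks.
Track A = 3, 9, ?, 81, 243: geometric with ratio 3.
Track B = 28, 36, 45, 55, 66: triangular numbers n(n+1)/2 for n = 7, 8, ….
So the missing entry in track A is 27.

27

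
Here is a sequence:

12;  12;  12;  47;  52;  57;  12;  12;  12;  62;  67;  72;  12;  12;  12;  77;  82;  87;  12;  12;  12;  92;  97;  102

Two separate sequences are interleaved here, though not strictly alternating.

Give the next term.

12

The slot pattern repeats as AAABBB (period 6), so there are 2 interleaved tracks.
Subsequence A: 12, 12, 12, 12, 12, 12, 12, 12, 12, 12, 12, 12 — the constant sequence 12.
Subsequence B: 47, 52, 57, 62, 67, 72, 77, 82, 87, 92, 97, 102 — linear: a_n = 42 + 5·n.
Term 25 comes from subsequence A (its 13th entry): 12.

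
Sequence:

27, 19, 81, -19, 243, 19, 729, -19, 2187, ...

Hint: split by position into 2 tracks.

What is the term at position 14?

19

Taking every 2nd term gives 2 separate tracks.
Track A is 27, 81, 243, 729, 2187, which is successive powers of 3.
Track B is 19, -19, 19, -19, which is alternating ±19.
Position 14 falls in track B as its term 7, giving 19.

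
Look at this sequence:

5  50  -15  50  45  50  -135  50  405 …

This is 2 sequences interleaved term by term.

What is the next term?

50

Positions 1, 3, 5, … form one subsequence and positions 2, 4, 6, … form another.
Track A: 5, -15, 45, -135, 405 — a geometric progression (common ratio -3).
Track B: 50, 50, 50, 50 — the constant sequence 50.
Position 10 falls in track B as its term 5, giving 50.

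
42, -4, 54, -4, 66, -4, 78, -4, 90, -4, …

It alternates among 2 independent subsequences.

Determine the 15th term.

Positions 1, 3, 5, … form one subsequence and positions 2, 4, 6, … form another.
Track A: 42, 54, 66, 78, 90 — adding 12 each time.
Track B: -4, -4, -4, -4, -4 — constant -4.
Position 15 → track A, term 8 = 126.

126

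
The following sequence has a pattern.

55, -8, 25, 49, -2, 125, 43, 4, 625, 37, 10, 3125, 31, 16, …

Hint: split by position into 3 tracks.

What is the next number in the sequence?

The terms cycle through 3 interleaved subsequences.
Stream A = 55, 49, 43, 37, 31: arithmetic, step −6.
Stream B = -8, -2, 4, 10, 16: adding 6 each time.
Stream C = 25, 125, 625, 3125: powers of 5.
Position 15 → stream C, term 5 = 15625.

15625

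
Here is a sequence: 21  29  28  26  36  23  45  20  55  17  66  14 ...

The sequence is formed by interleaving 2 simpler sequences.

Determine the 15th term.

91

The terms cycle through 2 interleaved subsequences.
Stream A: 21, 28, 36, 45, 55, 66 — the triangular numbers T_6, T_7, ….
Stream B: 29, 26, 23, 20, 17, 14 — linear: a_n = 32 − 3·n.
Position 15 → stream A, term 8 = 91.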